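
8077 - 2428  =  5649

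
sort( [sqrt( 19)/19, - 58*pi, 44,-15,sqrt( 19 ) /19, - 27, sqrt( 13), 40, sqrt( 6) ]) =[ - 58*pi , -27,-15, sqrt (19 )/19, sqrt(19)/19,sqrt( 6)  ,  sqrt(13), 40, 44]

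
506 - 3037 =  - 2531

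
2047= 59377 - 57330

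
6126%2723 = 680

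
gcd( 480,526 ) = 2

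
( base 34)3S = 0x82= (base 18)74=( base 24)5a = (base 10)130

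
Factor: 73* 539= 39347=7^2*11^1*73^1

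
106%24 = 10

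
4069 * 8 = 32552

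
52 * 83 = 4316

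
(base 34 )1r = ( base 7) 115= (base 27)27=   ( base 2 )111101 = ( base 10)61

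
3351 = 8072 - 4721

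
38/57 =2/3 = 0.67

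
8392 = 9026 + -634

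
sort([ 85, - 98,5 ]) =[ - 98,5,85]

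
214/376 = 107/188=   0.57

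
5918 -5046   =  872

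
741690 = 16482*45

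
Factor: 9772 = 2^2*7^1 * 349^1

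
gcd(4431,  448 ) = 7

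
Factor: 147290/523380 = 2^( - 1)*3^(  -  1) *61^( - 1 )*103^1=103/366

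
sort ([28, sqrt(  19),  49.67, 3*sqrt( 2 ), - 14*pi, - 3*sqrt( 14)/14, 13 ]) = [ - 14*pi, - 3*sqrt( 14) /14,3* sqrt(2), sqrt( 19) , 13, 28, 49.67] 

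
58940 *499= 29411060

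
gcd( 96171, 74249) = 1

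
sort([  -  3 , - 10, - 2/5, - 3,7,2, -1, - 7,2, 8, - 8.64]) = [  -  10,  -  8.64,-7,-3, -3, - 1,-2/5,2,2,7,8 ]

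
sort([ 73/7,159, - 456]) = [-456, 73/7, 159 ] 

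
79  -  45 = 34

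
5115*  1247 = 6378405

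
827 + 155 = 982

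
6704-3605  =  3099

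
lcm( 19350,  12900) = 38700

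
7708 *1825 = 14067100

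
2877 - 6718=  - 3841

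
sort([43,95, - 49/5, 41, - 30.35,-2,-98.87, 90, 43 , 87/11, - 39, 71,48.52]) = [ - 98.87, - 39, - 30.35, - 49/5, - 2, 87/11, 41, 43,43, 48.52,71,90 , 95 ]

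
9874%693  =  172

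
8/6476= 2/1619 = 0.00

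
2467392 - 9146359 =-6678967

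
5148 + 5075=10223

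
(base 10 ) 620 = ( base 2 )1001101100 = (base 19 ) 1DC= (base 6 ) 2512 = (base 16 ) 26c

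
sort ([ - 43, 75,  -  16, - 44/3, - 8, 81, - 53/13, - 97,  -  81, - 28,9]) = [ - 97,-81, - 43,- 28 , - 16,-44/3, - 8 , - 53/13, 9, 75, 81]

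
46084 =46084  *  1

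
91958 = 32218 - -59740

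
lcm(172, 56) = 2408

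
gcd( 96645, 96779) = 1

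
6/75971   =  6/75971=0.00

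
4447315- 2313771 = 2133544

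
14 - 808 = -794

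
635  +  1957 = 2592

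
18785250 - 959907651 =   -  941122401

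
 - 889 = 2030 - 2919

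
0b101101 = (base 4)231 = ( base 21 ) 23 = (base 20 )25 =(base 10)45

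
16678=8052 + 8626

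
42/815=42/815 =0.05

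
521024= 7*74432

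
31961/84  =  380 + 41/84 = 380.49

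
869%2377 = 869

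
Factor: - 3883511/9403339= - 11^ (  -  1) * 239^1 * 16249^1 * 854849^( - 1)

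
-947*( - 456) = 431832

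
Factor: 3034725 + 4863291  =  7898016 = 2^5*3^1 * 7^2 * 23^1*73^1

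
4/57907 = 4/57907=   0.00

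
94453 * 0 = 0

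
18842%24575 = 18842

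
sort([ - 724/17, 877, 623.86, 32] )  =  [ - 724/17,32,  623.86, 877 ] 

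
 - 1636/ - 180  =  409/45=   9.09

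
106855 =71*1505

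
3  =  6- 3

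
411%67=9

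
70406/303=232 + 110/303 = 232.36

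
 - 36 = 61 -97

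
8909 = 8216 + 693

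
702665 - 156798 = 545867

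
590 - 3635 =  - 3045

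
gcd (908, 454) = 454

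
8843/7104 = 239/192 = 1.24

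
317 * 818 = 259306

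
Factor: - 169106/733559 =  - 2^1*7^1*47^1*257^1*733559^(-1) 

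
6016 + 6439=12455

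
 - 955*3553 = -3393115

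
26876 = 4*6719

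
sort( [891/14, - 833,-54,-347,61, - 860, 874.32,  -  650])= [ - 860,-833 ,-650,-347, - 54,  61, 891/14,874.32]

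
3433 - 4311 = - 878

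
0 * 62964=0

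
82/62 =41/31 = 1.32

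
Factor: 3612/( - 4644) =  - 7/9 =- 3^(-2 )*7^1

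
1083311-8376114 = -7292803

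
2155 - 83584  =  -81429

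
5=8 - 3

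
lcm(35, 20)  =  140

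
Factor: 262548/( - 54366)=-198/41=- 2^1*3^2*11^1*41^(- 1)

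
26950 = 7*3850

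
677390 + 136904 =814294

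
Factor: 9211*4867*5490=246116354130 = 2^1*3^2*5^1*31^1 * 61^2 * 151^1*157^1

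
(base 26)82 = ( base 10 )210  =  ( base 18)BC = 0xd2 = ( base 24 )8I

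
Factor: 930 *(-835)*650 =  - 2^2  *  3^1* 5^4*13^1*31^1* 167^1 = - 504757500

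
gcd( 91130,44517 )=1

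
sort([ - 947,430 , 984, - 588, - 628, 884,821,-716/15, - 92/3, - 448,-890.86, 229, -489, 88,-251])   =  [-947, - 890.86, - 628, - 588,-489, - 448,  -  251, - 716/15, - 92/3, 88, 229,  430 , 821,  884, 984 ] 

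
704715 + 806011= 1510726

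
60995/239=60995/239 = 255.21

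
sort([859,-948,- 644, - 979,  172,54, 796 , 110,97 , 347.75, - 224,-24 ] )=[ - 979  , - 948,-644, - 224, - 24, 54,97,110 , 172,347.75,796,859]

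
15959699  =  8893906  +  7065793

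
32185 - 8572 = 23613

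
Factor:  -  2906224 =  - 2^4*181639^1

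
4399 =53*83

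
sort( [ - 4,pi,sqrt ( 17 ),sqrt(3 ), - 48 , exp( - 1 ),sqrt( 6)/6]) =[ - 48, - 4,exp( - 1 ),  sqrt( 6) /6, sqrt( 3), pi,sqrt ( 17)]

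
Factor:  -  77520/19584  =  -2^( - 3)*3^(  -  1)*5^1*19^1= - 95/24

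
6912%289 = 265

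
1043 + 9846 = 10889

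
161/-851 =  - 1  +  30/37 =- 0.19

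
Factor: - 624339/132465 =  - 208113/44155 = - 3^1*5^( - 1 )*8831^( - 1 )*69371^1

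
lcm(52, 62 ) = 1612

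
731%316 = 99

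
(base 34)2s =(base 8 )140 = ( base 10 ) 96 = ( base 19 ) 51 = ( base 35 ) 2Q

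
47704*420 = 20035680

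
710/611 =1+99/611 = 1.16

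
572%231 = 110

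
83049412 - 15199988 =67849424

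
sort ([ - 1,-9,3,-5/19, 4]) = [ - 9 , - 1,- 5/19,3, 4 ]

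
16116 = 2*8058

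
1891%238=225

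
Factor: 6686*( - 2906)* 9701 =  - 188485734716=- 2^2*89^1*109^1 * 1453^1* 3343^1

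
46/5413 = 46/5413 =0.01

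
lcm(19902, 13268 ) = 39804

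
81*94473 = 7652313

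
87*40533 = 3526371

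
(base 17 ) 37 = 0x3A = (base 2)111010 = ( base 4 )322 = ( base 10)58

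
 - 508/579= - 508/579 = - 0.88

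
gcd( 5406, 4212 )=6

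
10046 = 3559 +6487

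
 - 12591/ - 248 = 12591/248 = 50.77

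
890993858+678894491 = 1569888349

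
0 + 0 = 0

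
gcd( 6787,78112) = 1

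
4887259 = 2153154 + 2734105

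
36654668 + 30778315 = 67432983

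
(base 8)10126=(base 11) 3162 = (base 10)4182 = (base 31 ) 4as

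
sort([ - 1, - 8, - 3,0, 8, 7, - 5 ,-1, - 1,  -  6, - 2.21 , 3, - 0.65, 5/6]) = [ - 8,  -  6 , - 5,-3,-2.21,-1,- 1, - 1, - 0.65, 0,  5/6 , 3, 7, 8]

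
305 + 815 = 1120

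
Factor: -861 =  - 3^1*7^1*41^1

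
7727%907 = 471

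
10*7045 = 70450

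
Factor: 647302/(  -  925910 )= - 323651/462955 = - 5^( - 1 )*53^( - 1)* 1747^(-1 )*323651^1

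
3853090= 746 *5165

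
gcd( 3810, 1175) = 5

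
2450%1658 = 792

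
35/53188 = 35/53188  =  0.00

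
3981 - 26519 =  - 22538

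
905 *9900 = 8959500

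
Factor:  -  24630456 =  - 2^3*3^1*37^1*27737^1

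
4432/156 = 1108/39 = 28.41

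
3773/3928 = 3773/3928= 0.96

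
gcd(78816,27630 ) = 6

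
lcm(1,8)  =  8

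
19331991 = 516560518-497228527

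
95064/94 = 1011 + 15/47 = 1011.32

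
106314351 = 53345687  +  52968664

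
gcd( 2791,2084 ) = 1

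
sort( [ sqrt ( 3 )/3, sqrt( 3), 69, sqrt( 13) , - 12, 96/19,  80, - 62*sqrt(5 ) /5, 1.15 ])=[  -  62*sqrt(5)/5, - 12,  sqrt (3)/3, 1.15, sqrt(3),sqrt (13 ), 96/19, 69, 80] 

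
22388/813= 27  +  437/813 = 27.54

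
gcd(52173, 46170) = 9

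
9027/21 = 3009/7=   429.86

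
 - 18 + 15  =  -3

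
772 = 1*772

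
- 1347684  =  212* (-6357 )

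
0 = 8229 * 0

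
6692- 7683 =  - 991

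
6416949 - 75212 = 6341737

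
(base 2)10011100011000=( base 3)111201200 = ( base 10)10008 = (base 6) 114200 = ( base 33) 969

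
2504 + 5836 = 8340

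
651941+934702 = 1586643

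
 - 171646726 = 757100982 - 928747708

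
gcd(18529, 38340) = 1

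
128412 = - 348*(-369 )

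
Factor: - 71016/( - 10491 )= 88/13 = 2^3*11^1*13^( - 1)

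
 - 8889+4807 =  - 4082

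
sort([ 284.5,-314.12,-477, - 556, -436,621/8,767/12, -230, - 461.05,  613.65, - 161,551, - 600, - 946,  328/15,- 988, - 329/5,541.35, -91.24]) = [  -  988,  -  946,-600,-556, - 477,- 461.05, - 436, - 314.12,-230, - 161, - 91.24, - 329/5,328/15,767/12, 621/8,  284.5,541.35,551, 613.65]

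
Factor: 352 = 2^5 *11^1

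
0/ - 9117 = 0/1 = - 0.00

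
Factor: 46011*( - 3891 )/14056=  - 25575543/2008 = - 2^( - 3 )*3^2*7^1*251^( - 1 )*313^1*1297^1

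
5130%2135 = 860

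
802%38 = 4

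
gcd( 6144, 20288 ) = 64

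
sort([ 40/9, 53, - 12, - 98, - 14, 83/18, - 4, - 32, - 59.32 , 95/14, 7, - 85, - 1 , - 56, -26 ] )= [- 98, - 85, - 59.32, - 56,-32 , -26, - 14, - 12, - 4,-1, 40/9,83/18 , 95/14, 7,53] 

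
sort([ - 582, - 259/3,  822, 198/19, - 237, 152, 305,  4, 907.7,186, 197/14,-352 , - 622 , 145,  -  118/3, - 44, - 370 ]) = [ - 622, - 582 , -370,-352, - 237, - 259/3, - 44, - 118/3, 4, 198/19, 197/14, 145,  152,  186,305, 822, 907.7 ] 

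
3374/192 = 1687/96 = 17.57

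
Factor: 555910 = 2^1*5^1*23^1 * 2417^1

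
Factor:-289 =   -  17^2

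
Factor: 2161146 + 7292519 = 5^1*13^1* 145441^1 = 9453665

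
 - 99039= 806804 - 905843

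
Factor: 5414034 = 2^1*3^1 * 71^2*  179^1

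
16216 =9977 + 6239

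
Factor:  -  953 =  - 953^1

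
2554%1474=1080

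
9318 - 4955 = 4363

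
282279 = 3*94093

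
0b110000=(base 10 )48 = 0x30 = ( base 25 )1n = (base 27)1l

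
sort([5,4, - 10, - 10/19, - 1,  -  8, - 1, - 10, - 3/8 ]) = [-10,-10, - 8, - 1, - 1,- 10/19, - 3/8, 4, 5 ] 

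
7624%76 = 24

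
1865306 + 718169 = 2583475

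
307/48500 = 307/48500  =  0.01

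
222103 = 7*31729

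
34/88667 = 34/88667 = 0.00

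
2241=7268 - 5027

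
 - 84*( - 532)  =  44688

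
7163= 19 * 377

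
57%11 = 2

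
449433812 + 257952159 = 707385971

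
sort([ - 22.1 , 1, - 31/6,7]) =[ - 22.1, - 31/6,1,7]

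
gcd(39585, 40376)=7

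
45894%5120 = 4934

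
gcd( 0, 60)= 60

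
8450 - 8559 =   -  109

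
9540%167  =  21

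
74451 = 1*74451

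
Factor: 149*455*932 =63184940 = 2^2*5^1  *  7^1*13^1*149^1*233^1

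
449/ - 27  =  -17 + 10/27= - 16.63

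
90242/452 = 45121/226 = 199.65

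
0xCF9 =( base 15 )EB6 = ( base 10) 3321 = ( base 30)3KL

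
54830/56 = 27415/28 = 979.11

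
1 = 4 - 3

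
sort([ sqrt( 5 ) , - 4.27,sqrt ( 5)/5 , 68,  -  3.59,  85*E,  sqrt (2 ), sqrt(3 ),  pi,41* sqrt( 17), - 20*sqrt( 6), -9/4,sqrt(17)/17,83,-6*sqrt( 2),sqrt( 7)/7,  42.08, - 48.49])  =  [-20 * sqrt( 6 ),- 48.49,-6 * sqrt(2),-4.27,  -  3.59,  -  9/4 , sqrt( 17 )/17,sqrt ( 7)/7,sqrt ( 5) /5, sqrt( 2),sqrt (3 ), sqrt(5 ),  pi,42.08,68,83 , 41*sqrt ( 17), 85*E] 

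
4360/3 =1453 + 1/3 = 1453.33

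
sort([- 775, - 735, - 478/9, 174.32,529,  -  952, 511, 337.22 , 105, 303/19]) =[ - 952, - 775, - 735, - 478/9, 303/19, 105 , 174.32 , 337.22,511,529] 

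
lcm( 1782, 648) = 7128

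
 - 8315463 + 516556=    - 7798907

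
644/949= 644/949 = 0.68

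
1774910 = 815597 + 959313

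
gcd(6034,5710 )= 2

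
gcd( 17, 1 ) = 1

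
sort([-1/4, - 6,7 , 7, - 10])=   [ - 10, - 6, - 1/4,7,7] 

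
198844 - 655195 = -456351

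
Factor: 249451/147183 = 361/213 = 3^( - 1) * 19^2 * 71^( - 1 ) 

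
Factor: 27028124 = 2^2*61^1*110771^1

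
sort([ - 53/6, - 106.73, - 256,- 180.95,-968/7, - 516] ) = [ - 516,-256, - 180.95, - 968/7, - 106.73 , - 53/6 ] 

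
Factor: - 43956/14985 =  - 44/15 =- 2^2 *3^ ( - 1 )*5^( - 1)* 11^1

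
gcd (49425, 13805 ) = 5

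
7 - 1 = 6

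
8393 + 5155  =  13548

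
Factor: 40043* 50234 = 2011520062 =2^1*23^1*1741^1*25117^1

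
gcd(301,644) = 7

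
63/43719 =21/14573 =0.00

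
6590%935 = 45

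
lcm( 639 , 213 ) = 639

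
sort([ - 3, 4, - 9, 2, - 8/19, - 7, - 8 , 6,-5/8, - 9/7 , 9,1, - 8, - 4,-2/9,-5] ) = [-9 , - 8, -8,-7,  -  5, - 4, -3, - 9/7, - 5/8 , - 8/19,-2/9 , 1 , 2,4,6, 9]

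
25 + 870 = 895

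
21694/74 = 10847/37 = 293.16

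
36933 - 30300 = 6633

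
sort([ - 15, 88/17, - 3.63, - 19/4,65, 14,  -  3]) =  [ - 15, - 19/4, - 3.63,-3, 88/17, 14, 65]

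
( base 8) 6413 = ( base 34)2u7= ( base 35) 2PE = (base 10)3339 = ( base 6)23243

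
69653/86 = 809 + 79/86 = 809.92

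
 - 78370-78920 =- 157290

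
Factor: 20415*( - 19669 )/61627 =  - 401542635/61627 = - 3^1*5^1 * 13^1*17^1*89^1 *1361^1*61627^ ( - 1)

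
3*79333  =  237999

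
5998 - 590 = 5408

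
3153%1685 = 1468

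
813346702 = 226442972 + 586903730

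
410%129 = 23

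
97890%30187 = 7329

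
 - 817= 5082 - 5899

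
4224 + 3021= 7245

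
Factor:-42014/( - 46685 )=2^1*5^ ( - 1)*7^1*3001^1*9337^(- 1)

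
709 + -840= - 131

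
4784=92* 52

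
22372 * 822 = 18389784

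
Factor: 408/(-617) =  - 2^3*3^1*17^1*617^( - 1 )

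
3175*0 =0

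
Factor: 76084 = 2^2*23^1*827^1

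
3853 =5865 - 2012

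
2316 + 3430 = 5746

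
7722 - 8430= - 708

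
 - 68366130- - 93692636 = 25326506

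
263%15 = 8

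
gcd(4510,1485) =55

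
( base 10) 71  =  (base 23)32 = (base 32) 27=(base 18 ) 3H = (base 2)1000111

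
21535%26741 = 21535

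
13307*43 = 572201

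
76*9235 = 701860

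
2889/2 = 1444+1/2= 1444.50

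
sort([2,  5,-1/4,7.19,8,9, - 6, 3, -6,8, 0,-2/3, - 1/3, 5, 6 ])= [  -  6,-6,-2/3,-1/3,-1/4, 0, 2, 3, 5, 5,6, 7.19,8, 8, 9]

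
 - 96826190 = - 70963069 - 25863121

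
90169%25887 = 12508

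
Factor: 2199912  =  2^3*3^1*11^1*13^1*641^1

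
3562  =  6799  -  3237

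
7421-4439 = 2982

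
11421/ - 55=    - 11421/55 = - 207.65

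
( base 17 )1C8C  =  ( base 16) 2151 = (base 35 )6xo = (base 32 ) 8AH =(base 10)8529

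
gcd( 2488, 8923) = 1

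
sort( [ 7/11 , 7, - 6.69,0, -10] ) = [ - 10, - 6.69,0,7/11,7]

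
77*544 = 41888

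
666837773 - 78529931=588307842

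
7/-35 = -1/5=   - 0.20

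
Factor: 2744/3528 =3^ (-2)*7^1=7/9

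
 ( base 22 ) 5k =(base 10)130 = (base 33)3v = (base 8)202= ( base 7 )244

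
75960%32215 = 11530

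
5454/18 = 303 = 303.00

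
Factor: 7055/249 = 3^ (  -  1)*5^1 * 17^1 = 85/3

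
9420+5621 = 15041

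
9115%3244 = 2627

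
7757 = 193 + 7564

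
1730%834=62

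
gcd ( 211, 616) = 1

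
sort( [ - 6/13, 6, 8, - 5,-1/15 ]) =[- 5, - 6/13, - 1/15, 6,8] 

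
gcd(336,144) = 48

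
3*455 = 1365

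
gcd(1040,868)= 4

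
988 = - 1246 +2234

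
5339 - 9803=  - 4464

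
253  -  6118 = -5865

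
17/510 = 1/30 = 0.03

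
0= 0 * 292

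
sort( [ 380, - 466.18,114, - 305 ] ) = [-466.18,-305, 114,380]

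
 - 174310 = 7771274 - 7945584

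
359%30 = 29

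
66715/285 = 234 +5/57 = 234.09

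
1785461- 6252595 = - 4467134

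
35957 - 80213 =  - 44256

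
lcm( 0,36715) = 0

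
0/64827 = 0  =  0.00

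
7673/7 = 1096 + 1/7 = 1096.14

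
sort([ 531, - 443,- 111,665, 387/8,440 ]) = [- 443, - 111, 387/8,440,  531, 665]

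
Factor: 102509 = 11^1*9319^1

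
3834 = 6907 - 3073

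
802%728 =74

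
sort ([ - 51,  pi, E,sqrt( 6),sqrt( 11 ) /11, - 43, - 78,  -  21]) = [ - 78, - 51, - 43, - 21,  sqrt (11 ) /11,  sqrt( 6 ), E, pi ]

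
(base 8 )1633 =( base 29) 12O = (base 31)TO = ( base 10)923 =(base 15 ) 418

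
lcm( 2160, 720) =2160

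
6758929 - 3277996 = 3480933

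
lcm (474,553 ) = 3318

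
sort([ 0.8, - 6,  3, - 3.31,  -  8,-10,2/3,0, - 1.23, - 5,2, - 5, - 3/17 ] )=[ - 10,-8, - 6,-5,-5,-3.31,-1.23,  -  3/17,0,2/3,0.8, 2, 3 ] 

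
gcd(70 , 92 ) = 2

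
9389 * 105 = 985845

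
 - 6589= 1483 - 8072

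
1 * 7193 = 7193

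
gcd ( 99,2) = 1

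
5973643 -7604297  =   - 1630654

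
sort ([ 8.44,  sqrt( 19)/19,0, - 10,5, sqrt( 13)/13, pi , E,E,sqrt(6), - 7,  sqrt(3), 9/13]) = [ - 10 , - 7, 0,sqrt (19 ) /19, sqrt( 13)/13, 9/13,  sqrt( 3) , sqrt( 6),  E, E,pi  ,  5,  8.44] 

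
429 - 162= 267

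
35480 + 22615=58095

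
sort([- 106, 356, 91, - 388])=[ - 388,-106, 91, 356]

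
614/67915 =614/67915 = 0.01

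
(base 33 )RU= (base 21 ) 21i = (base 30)10l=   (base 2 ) 1110011001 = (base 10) 921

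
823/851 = 823/851 = 0.97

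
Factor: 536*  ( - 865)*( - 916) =2^5*5^1*67^1*173^1*229^1 = 424694240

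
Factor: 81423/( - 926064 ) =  - 83/944 = -2^( - 4 )*59^(-1)*83^1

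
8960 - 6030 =2930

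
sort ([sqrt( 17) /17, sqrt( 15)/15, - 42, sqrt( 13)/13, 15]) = [ - 42,sqrt( 17 )/17, sqrt( 15 ) /15, sqrt( 13)/13, 15] 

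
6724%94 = 50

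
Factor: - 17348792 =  - 2^3 * 2168599^1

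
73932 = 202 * 366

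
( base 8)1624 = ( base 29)12h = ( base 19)2a4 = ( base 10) 916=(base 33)rp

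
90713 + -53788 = 36925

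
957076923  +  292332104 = 1249409027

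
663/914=663/914  =  0.73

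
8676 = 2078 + 6598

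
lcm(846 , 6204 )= 18612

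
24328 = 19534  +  4794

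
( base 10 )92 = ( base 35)2M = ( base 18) 52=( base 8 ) 134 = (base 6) 232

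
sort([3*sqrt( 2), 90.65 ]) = [3*sqrt( 2 ),  90.65]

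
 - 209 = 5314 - 5523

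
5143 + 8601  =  13744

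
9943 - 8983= 960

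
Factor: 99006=2^1*3^1*29^1*569^1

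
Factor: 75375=3^2*5^3 * 67^1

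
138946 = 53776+85170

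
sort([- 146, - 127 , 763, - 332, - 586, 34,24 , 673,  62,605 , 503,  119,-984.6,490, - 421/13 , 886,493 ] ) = [ - 984.6, - 586,- 332, - 146,-127, -421/13,24,34, 62, 119, 490, 493,503,605,  673,763,886]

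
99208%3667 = 199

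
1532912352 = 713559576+819352776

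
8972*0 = 0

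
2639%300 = 239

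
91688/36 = 22922/9 = 2546.89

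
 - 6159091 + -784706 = -6943797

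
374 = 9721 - 9347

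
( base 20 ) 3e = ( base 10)74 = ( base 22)38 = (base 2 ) 1001010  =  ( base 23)35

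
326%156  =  14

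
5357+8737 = 14094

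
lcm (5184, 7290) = 233280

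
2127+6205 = 8332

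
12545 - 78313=-65768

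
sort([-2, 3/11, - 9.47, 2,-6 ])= [ - 9.47, - 6, - 2,  3/11, 2] 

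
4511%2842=1669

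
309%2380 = 309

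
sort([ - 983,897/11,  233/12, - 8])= [ -983, - 8, 233/12,897/11]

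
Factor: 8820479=8820479^1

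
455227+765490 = 1220717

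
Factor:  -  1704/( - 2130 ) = 4/5 = 2^2*5^ ( - 1) 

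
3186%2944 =242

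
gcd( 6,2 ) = 2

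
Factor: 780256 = 2^5*37^1*659^1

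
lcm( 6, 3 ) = 6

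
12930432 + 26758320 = 39688752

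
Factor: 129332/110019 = 2^2* 3^(-1)*13^ (-2)*  149^1 = 596/507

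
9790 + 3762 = 13552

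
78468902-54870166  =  23598736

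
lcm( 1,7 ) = 7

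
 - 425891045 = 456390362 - 882281407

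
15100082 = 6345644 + 8754438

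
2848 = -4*(-712 )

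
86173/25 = 3446+23/25 = 3446.92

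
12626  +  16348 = 28974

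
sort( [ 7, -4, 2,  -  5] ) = [-5, -4,  2,7 ] 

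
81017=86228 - 5211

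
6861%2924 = 1013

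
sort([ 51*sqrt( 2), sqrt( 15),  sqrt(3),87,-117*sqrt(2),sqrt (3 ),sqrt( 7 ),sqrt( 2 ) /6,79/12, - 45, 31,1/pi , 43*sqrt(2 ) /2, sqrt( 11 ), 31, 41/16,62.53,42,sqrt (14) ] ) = [-117 *sqrt( 2 ),-45,sqrt(2) /6,1/pi,sqrt(3),sqrt( 3 ),41/16,sqrt( 7 ),sqrt( 11),sqrt( 14), sqrt( 15),79/12, 43 *sqrt( 2)/2 , 31,31,42, 62.53,51*sqrt ( 2),87]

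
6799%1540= 639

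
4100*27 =110700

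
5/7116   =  5/7116 = 0.00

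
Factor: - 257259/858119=  -  3^1 * 29^1  *317^ (-1) * 2707^(  -  1 )*2957^1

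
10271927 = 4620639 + 5651288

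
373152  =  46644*8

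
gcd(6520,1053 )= 1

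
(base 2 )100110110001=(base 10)2481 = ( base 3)10101220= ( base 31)2I1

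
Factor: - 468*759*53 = -2^2*3^3*11^1*13^1 * 23^1*53^1 =- 18826236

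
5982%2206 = 1570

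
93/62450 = 93/62450 = 0.00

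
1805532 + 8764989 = 10570521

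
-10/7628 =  - 1 + 3809/3814 = -0.00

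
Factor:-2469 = - 3^1*823^1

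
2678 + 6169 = 8847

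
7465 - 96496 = -89031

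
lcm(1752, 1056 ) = 77088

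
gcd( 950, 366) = 2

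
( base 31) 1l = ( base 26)20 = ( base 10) 52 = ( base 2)110100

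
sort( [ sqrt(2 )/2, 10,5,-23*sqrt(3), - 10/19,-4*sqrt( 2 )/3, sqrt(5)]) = [-23*sqrt( 3),-4*sqrt(2 ) /3, - 10/19, sqrt (2 ) /2, sqrt( 5),  5,10]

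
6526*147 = 959322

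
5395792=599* 9008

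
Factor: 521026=2^1*11^2*2153^1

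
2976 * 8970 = 26694720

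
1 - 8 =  - 7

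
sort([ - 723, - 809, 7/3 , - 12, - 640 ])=[  -  809, - 723,-640, - 12, 7/3 ] 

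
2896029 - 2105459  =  790570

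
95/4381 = 95/4381=0.02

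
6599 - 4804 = 1795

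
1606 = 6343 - 4737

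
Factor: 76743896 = 2^3*59^1*162593^1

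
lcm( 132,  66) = 132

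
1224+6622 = 7846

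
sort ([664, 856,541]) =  [541, 664, 856] 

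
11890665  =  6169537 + 5721128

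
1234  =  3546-2312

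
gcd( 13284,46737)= 81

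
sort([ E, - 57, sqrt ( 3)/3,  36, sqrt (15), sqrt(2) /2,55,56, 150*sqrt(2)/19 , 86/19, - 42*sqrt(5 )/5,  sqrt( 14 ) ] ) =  [ - 57, - 42 * sqrt( 5) /5, sqrt(3)/3,sqrt(2)/2, E,sqrt( 14 ), sqrt(15), 86/19, 150  *  sqrt( 2)/19, 36,  55, 56 ] 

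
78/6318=1/81 = 0.01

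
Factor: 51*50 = 2^1*3^1*5^2*17^1= 2550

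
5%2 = 1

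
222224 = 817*272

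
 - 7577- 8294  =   - 15871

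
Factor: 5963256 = 2^3*3^2*13^1*23^1*277^1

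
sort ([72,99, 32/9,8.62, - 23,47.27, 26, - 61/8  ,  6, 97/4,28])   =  [ - 23, - 61/8 , 32/9,6,  8.62,97/4,26,28,47.27, 72,99 ]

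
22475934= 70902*317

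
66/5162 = 33/2581 = 0.01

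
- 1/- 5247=1/5247 = 0.00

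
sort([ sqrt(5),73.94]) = [sqrt(5),73.94]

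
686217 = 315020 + 371197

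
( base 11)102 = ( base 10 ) 123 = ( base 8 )173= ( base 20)63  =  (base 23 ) 58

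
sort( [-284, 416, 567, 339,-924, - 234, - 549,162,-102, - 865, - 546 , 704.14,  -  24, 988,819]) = [ - 924,-865, - 549, - 546  ,  -  284, - 234 , - 102,- 24,162 , 339 , 416 , 567 , 704.14,  819, 988]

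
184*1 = 184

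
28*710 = 19880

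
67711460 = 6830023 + 60881437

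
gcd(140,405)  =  5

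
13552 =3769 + 9783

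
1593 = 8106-6513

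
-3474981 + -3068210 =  - 6543191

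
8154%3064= 2026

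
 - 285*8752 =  - 2494320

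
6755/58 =6755/58= 116.47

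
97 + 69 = 166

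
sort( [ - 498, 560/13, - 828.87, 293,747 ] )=[ - 828.87,-498, 560/13,293, 747] 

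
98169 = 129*761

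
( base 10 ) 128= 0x80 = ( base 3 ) 11202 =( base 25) 53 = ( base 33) 3T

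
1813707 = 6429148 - 4615441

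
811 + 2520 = 3331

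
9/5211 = 1/579 = 0.00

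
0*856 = 0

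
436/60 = 109/15= 7.27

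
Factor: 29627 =13^1*43^1*53^1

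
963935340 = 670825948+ 293109392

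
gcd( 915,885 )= 15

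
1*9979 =9979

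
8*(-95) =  - 760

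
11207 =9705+1502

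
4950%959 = 155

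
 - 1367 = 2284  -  3651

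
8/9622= 4/4811 = 0.00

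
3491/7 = 498 +5/7 = 498.71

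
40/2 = 20  =  20.00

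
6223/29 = 6223/29 = 214.59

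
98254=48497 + 49757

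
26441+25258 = 51699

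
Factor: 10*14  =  2^2 * 5^1 * 7^1 = 140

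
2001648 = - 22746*(  -  88)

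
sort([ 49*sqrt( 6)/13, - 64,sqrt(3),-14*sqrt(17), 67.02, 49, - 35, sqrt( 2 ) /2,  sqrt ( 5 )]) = [-64, - 14*sqrt( 17 ), - 35, sqrt( 2 )/2,sqrt ( 3), sqrt( 5),  49*sqrt( 6)/13,  49,67.02]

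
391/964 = 391/964 = 0.41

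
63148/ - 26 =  - 31574/13 = -2428.77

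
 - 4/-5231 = 4/5231 = 0.00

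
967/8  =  120  +  7/8 =120.88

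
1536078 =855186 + 680892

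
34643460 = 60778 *570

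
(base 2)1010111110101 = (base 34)4TB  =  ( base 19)FAG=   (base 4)1113311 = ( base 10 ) 5621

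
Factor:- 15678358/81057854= - 991^( - 1 )*40897^(  -  1) * 7839179^1 = - 7839179/40528927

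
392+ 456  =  848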